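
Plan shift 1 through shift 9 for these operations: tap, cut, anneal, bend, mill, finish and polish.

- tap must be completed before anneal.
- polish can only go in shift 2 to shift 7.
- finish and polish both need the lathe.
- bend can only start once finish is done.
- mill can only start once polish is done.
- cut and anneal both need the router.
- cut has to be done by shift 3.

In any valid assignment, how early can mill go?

Precedence pushes mill to at least shift 3.
mill at shift 3 is achievable: cut -> shift 1, polish -> shift 2, finish -> shift 1, anneal -> shift 2, mill -> shift 3, bend -> shift 2, tap -> shift 1.

shift 3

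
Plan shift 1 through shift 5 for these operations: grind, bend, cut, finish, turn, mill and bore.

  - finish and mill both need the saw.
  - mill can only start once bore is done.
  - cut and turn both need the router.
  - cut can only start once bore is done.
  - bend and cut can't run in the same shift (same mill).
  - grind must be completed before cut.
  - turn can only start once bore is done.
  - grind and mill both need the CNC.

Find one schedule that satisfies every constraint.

turn -> shift 3; cut -> shift 2; bend -> shift 1; mill -> shift 2; grind -> shift 1; finish -> shift 1; bore -> shift 1

Checking: bore(shift 1) before cut(shift 2); bore(shift 1) before mill(shift 2); bore(shift 1) before turn(shift 3); grind(shift 1) before cut(shift 2); cut(shift 2) != turn(shift 3); finish(shift 1) != mill(shift 2); grind(shift 1) != mill(shift 2); bend(shift 1) != cut(shift 2).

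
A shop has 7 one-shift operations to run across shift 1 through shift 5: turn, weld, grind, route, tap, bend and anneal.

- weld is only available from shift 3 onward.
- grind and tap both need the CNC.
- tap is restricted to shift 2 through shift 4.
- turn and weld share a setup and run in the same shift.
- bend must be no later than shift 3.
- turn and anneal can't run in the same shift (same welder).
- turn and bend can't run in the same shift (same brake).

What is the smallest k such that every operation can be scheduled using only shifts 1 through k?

weld can't be placed before shift 3, so the schedule must run through at least shift 3.
3 works (last occupied shift: shift 3): for example bend in shift 1; tap in shift 2; weld in shift 3; grind in shift 1; turn in shift 3; anneal in shift 1; route in shift 1.

3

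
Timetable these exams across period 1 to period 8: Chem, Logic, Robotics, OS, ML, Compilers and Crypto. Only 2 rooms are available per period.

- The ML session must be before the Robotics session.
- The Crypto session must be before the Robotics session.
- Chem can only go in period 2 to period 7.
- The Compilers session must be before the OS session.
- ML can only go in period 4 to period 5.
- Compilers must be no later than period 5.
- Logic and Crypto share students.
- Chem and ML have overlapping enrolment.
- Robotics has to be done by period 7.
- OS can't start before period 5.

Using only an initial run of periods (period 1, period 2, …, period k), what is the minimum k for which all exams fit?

5 periods

The precedence chain requires at least 2 distinct periods.
With at most 2 per period and 7 exams, at least 4 periods are needed.
OS can't be placed before period 5, so the schedule must run through at least period 5.
5 works (last occupied period: period 5): for example Crypto in period 1; Chem in period 2; Compilers in period 1; Logic in period 2; ML in period 4; Robotics in period 5; OS in period 5.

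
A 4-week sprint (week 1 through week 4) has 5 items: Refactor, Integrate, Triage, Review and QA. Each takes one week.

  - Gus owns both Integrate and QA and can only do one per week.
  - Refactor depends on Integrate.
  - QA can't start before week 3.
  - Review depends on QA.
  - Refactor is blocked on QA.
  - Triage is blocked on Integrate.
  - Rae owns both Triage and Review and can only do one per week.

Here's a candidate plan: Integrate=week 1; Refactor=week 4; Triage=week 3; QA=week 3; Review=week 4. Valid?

Yes

Refactor depends on Integrate — holds.
Rae owns both Triage and Review and can only do one per week — holds.
QA can't start before week 3 — holds.
Refactor is blocked on QA — holds.
Gus owns both Integrate and QA and can only do one per week — holds.
Triage is blocked on Integrate — holds.
Review depends on QA — holds.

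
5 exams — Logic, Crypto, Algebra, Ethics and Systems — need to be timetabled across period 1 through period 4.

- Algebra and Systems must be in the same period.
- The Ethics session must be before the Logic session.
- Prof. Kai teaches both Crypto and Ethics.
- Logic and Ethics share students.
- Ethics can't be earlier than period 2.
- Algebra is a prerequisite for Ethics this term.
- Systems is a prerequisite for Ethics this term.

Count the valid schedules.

12

Splitting on Logic: it can be period 3 (3), period 4 (9). Listing each branch's schedules as (Crypto, Algebra, Ethics, Systems) by period number:
Logic=period 3: (1,1,2,1) (3,1,2,1) (4,1,2,1) — 3.
Logic=period 4: (1,1,2,1) (1,1,3,1) (1,2,3,2) (2,1,3,1) (2,2,3,2) (3,1,2,1) (4,1,2,1) (4,1,3,1) (4,2,3,2) — 9.
Summing: 3 + 9 = 12.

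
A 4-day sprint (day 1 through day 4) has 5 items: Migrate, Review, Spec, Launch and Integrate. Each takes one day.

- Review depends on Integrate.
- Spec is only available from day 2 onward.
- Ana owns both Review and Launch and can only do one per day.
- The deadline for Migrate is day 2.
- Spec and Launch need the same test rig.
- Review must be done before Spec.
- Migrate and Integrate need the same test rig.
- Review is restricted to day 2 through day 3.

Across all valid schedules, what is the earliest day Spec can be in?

Spec is available from day 2; precedence pushes Spec to at least day 3.
Spec at day 3 is achievable: Review=day 2; Integrate=day 1; Spec=day 3; Migrate=day 2; Launch=day 1.

day 3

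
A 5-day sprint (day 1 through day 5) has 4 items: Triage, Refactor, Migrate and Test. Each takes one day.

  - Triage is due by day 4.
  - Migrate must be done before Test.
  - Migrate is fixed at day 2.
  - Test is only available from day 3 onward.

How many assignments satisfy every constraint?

Splitting on Triage: it can be day 1 (15), day 2 (15), day 3 (15), day 4 (15). Listing each branch's schedules as (Refactor, Migrate, Test) by day number:
Triage=day 1: (1,2,3) (1,2,4) (1,2,5) (2,2,3) (2,2,4) (2,2,5) (3,2,3) (3,2,4) (3,2,5) (4,2,3) (4,2,4) (4,2,5) (5,2,3) (5,2,4) (5,2,5) — 15.
Triage=day 2: (1,2,3) (1,2,4) (1,2,5) (2,2,3) (2,2,4) (2,2,5) (3,2,3) (3,2,4) (3,2,5) (4,2,3) (4,2,4) (4,2,5) (5,2,3) (5,2,4) (5,2,5) — 15.
Triage=day 3: (1,2,3) (1,2,4) (1,2,5) (2,2,3) (2,2,4) (2,2,5) (3,2,3) (3,2,4) (3,2,5) (4,2,3) (4,2,4) (4,2,5) (5,2,3) (5,2,4) (5,2,5) — 15.
Triage=day 4: (1,2,3) (1,2,4) (1,2,5) (2,2,3) (2,2,4) (2,2,5) (3,2,3) (3,2,4) (3,2,5) (4,2,3) (4,2,4) (4,2,5) (5,2,3) (5,2,4) (5,2,5) — 15.
Summing: 15 + 15 + 15 + 15 = 60.

60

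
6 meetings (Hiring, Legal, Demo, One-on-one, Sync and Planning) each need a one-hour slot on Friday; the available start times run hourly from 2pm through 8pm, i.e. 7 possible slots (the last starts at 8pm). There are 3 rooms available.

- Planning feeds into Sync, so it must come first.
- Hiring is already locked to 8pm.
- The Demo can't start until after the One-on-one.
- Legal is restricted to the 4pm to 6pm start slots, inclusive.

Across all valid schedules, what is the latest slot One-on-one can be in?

Downstream work caps One-on-one at 7pm.
One-on-one at 7pm is achievable: Hiring -> 8pm, Demo -> 8pm, Sync -> 3pm, Planning -> 2pm, One-on-one -> 7pm, Legal -> 4pm.

7pm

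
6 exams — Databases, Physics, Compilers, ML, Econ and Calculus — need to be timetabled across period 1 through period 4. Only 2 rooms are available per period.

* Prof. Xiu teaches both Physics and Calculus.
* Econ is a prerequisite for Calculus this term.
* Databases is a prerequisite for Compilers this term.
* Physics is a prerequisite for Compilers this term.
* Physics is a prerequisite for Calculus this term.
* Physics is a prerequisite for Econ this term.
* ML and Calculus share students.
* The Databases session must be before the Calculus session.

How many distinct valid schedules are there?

43

Splitting on Databases: it can be period 1 (20), period 2 (16), period 3 (7). Listing each branch's schedules as (Physics, Compilers, ML, Econ, Calculus) by period number:
Databases=period 1: (1,2,2,3,4) (1,2,3,2,4) (1,2,3,3,4) (1,2,4,2,3) (1,3,2,2,3) (1,3,2,2,4) (1,3,2,3,4) (1,3,3,2,4) (1,3,4,2,3) (1,4,2,2,3) (1,4,2,2,4) (1,4,2,3,4) (1,4,3,2,4) (1,4,3,3,4) (1,4,4,2,3) (2,3,1,3,4) (2,3,2,3,4) (2,4,1,3,4) (2,4,2,3,4) (2,4,3,3,4) — 20.
Databases=period 2: (1,3,1,2,3) (1,3,1,2,4) (1,3,1,3,4) (1,3,2,3,4) (1,3,3,2,4) (1,3,4,2,3) (1,4,1,2,3) (1,4,1,2,4) (1,4,1,3,4) (1,4,2,3,4) (1,4,3,2,4) (1,4,3,3,4) (1,4,4,2,3) (2,3,1,3,4) (2,4,1,3,4) (2,4,3,3,4) — 16.
Databases=period 3: (1,4,1,2,4) (1,4,1,3,4) (1,4,2,2,4) (1,4,2,3,4) (1,4,3,2,4) (2,4,1,3,4) (2,4,2,3,4) — 7.
Summing: 20 + 16 + 7 = 43.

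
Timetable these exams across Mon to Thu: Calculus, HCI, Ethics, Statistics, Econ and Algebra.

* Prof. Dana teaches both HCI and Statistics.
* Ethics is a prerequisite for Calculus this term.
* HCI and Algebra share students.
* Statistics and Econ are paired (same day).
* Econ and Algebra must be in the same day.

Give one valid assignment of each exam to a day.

Statistics in Tue, Calculus in Tue, HCI in Mon, Econ in Tue, Ethics in Mon, Algebra in Tue

Checking: Ethics(Mon) before Calculus(Tue); HCI(Mon) != Algebra(Tue); HCI(Mon) != Statistics(Tue); Statistics = Econ = Tue; Econ = Algebra = Tue.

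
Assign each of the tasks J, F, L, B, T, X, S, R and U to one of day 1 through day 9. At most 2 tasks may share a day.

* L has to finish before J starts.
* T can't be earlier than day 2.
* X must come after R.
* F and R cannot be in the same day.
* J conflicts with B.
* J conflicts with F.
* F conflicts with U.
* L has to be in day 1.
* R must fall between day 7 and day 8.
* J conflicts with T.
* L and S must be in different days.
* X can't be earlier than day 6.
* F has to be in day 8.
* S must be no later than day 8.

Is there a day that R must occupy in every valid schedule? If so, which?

R's window is day 7–day 8.
F is fixed at day 8, and R can't share a day with F.
So R must be day 7.

day 7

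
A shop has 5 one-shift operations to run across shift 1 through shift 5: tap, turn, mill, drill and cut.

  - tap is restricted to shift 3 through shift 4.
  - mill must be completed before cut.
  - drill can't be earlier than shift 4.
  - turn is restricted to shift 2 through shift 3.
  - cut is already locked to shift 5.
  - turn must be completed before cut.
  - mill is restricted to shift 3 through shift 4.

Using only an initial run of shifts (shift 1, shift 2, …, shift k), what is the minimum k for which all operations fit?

The precedence chain requires at least 2 distinct shifts.
cut can't be placed before shift 5, so the schedule must run through at least shift 5.
5 works (last occupied shift: shift 5): for example cut -> shift 5, tap -> shift 3, mill -> shift 3, drill -> shift 4, turn -> shift 2.

5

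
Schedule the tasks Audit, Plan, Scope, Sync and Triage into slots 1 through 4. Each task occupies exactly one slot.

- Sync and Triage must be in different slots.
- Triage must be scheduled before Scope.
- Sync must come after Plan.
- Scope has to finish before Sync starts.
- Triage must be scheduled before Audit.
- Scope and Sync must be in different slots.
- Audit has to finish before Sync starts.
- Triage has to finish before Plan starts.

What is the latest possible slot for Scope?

3

Precedence pushes Scope to at least 2; downstream work caps Scope at 3.
Scope at 3 is achievable: Scope -> 3; Triage -> 1; Plan -> 2; Sync -> 4; Audit -> 2.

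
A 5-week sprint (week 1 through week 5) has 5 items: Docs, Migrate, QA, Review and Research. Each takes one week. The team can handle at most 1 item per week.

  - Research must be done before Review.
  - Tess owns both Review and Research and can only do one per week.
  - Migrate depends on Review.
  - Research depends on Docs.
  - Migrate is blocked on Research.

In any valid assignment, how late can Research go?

week 3

Precedence pushes Research to at least week 2; downstream work caps Research at week 3.
Research at week 3 is achievable: Research in week 3, QA in week 2, Review in week 4, Docs in week 1, Migrate in week 5.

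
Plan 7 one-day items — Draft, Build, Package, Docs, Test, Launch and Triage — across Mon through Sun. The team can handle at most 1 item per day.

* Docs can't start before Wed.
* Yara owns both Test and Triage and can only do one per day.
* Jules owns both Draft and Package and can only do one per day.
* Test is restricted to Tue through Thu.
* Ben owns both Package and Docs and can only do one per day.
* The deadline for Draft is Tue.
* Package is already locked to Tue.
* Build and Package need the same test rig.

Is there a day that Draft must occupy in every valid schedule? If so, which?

Mon

Draft's window is Mon–Tue.
Package is fixed at Tue, and Draft can't share a day with Package.
So Draft must be Mon.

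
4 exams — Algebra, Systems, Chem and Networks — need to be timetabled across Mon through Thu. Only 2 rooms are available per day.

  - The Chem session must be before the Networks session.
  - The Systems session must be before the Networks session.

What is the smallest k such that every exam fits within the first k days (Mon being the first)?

2 days

The precedence chain requires at least 2 distinct days.
With at most 2 per day and 4 exams, at least 2 days are needed.
2 works (last occupied day: Tue): for example Networks in Tue, Algebra in Tue, Systems in Mon, Chem in Mon.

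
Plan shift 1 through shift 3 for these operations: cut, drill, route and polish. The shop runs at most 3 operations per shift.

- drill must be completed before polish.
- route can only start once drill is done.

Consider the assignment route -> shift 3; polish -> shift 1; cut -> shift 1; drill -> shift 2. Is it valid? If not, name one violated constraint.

Invalid. drill must be completed before polish.

The shop runs at most 3 operations per shift — holds.
route can only start once drill is done — holds.
drill must be completed before polish — violated.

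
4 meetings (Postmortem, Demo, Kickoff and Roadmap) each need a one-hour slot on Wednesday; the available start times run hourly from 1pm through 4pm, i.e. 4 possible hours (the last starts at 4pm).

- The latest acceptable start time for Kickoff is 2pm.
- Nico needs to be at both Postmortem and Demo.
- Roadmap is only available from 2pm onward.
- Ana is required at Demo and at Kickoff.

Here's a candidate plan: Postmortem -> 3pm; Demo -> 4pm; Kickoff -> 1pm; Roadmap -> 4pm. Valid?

Roadmap is only available from 2pm onward — holds.
Ana is required at Demo and at Kickoff — holds.
Nico needs to be at both Postmortem and Demo — holds.
The latest acceptable start time for Kickoff is 2pm — holds.

Yes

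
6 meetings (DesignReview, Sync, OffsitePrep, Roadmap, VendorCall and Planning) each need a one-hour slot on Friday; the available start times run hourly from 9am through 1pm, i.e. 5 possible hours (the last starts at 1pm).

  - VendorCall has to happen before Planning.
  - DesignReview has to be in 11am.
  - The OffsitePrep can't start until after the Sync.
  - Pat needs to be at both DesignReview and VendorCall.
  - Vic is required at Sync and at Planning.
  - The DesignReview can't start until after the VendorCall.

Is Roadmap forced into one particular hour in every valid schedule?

Roadmap can be 9am (e.g. Planning in 10am, VendorCall in 9am, DesignReview in 11am, Roadmap in 9am, Sync in 9am, OffsitePrep in 10am) or 10am (e.g. OffsitePrep in 10am; Roadmap in 10am; Sync in 9am; Planning in 10am; DesignReview in 11am; VendorCall in 9am).

No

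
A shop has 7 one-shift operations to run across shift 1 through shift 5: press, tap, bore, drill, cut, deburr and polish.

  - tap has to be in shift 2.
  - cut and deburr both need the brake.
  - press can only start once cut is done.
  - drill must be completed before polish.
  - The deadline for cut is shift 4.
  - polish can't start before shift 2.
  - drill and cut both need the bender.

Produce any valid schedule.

deburr in shift 2, drill in shift 2, polish in shift 3, tap in shift 2, cut in shift 1, bore in shift 1, press in shift 2

Checking: drill(shift 2) before polish(shift 3); cut(shift 1) before press(shift 2); drill(shift 2) != cut(shift 1); cut(shift 1) != deburr(shift 2); polish=shift 3 in [shift 2,shift 5]; cut=shift 1 in [shift 1,shift 4]; tap=shift 2 in [shift 2,shift 2].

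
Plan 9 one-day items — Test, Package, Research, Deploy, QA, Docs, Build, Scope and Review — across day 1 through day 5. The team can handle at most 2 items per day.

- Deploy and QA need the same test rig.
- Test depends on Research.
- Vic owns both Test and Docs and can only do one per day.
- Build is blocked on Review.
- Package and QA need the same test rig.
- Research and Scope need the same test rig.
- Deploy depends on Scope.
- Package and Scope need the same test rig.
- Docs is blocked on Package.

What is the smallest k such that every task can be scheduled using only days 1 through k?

5

The precedence chain requires at least 2 distinct days.
With at most 2 per day and 9 tasks, at least 5 days are needed.
5 works (last occupied day: day 5): for example Build -> day 5, Review -> day 4, Deploy -> day 3, Docs -> day 3, QA -> day 4, Package -> day 1, Research -> day 1, Scope -> day 2, Test -> day 2.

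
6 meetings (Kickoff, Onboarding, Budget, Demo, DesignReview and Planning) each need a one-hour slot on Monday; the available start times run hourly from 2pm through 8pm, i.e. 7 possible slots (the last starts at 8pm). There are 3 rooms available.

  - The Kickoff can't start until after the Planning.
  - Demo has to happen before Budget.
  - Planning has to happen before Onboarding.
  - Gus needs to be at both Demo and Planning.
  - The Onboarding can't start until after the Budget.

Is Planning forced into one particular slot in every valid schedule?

No

Planning can be 2pm (e.g. Budget in 4pm, Kickoff in 3pm, Onboarding in 5pm, Demo in 3pm, DesignReview in 2pm, Planning in 2pm) or 3pm (e.g. Planning=3pm, Budget=3pm, Demo=2pm, DesignReview=2pm, Onboarding=4pm, Kickoff=4pm).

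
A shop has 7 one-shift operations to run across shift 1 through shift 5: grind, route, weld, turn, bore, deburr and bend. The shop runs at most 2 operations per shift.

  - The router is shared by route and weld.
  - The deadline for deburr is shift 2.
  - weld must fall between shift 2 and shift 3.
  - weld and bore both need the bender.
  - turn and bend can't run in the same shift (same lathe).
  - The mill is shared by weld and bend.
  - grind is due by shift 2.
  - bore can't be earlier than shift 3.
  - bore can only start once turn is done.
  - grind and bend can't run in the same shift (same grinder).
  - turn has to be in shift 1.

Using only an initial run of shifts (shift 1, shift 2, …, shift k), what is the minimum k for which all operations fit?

4

The precedence chain requires at least 2 distinct shifts.
With at most 2 per shift and 7 operations, at least 4 shifts are needed.
bore can't be placed before shift 3, so the schedule must run through at least shift 3.
4 works (last occupied shift: shift 4): for example weld -> shift 2; deburr -> shift 2; route -> shift 3; bend -> shift 4; grind -> shift 1; turn -> shift 1; bore -> shift 3.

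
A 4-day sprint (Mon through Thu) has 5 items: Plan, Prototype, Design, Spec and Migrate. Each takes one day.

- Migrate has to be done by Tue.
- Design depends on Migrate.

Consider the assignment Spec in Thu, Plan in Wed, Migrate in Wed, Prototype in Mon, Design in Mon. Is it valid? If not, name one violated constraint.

No — it violates: Design depends on Migrate

Design depends on Migrate — violated.
Migrate has to be done by Tue — violated.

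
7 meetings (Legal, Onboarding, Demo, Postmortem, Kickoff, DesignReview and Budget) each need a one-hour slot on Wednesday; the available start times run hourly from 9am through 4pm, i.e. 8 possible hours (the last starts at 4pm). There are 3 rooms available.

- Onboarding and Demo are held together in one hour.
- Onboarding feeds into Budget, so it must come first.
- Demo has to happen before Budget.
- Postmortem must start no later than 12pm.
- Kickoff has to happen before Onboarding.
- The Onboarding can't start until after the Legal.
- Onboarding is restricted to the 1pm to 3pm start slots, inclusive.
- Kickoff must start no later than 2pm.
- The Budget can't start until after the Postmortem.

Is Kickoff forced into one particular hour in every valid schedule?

No

Kickoff can be 9am (e.g. Demo=1pm, Legal=9am, Budget=2pm, Postmortem=9am, Kickoff=9am, Onboarding=1pm, DesignReview=10am) or 10am (e.g. DesignReview=9am; Budget=2pm; Postmortem=9am; Onboarding=1pm; Legal=9am; Kickoff=10am; Demo=1pm).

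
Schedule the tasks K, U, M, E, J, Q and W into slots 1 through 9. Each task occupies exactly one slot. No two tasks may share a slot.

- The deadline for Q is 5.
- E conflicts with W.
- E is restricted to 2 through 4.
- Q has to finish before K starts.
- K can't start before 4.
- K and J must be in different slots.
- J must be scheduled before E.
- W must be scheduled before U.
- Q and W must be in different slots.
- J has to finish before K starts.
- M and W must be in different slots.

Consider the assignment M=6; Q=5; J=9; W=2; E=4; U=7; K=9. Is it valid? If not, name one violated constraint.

No. K and J must be in different slots is not satisfied.

Q has to finish before K starts — holds.
E is restricted to 2 through 4 — holds.
No two tasks may share a slot — violated.
Q and W must be in different slots — holds.
J has to finish before K starts — violated.
E conflicts with W — holds.
The deadline for Q is 5 — holds.
K and J must be in different slots — violated.
K can't start before 4 — holds.
J must be scheduled before E — violated.
W must be scheduled before U — holds.
M and W must be in different slots — holds.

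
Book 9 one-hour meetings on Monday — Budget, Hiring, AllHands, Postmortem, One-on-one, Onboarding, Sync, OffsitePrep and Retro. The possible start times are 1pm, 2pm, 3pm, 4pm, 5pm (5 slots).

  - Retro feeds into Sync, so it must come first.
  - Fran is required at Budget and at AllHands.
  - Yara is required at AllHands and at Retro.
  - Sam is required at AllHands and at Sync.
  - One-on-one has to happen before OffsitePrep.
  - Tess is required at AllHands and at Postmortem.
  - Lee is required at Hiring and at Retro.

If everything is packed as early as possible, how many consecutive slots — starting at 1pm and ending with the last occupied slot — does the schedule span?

The precedence chain requires at least 2 distinct slots.
Could 2 slots be enough, i.e. nothing placed later than 2pm? No: Sync must come after Retro (at 1pm or later) → {2pm}; Retro must come before Sync (at 2pm or earlier) → {1pm}; AllHands can't share with Sync (2pm) → {1pm}; Retro can't share with AllHands (1pm) → nothing is left.
So 2 slots is not enough.
3 works (last occupied slot: 3pm): for example AllHands in 3pm, One-on-one in 1pm, Postmortem in 1pm, OffsitePrep in 2pm, Retro in 1pm, Sync in 2pm, Budget in 1pm, Hiring in 2pm, Onboarding in 1pm.

3 slots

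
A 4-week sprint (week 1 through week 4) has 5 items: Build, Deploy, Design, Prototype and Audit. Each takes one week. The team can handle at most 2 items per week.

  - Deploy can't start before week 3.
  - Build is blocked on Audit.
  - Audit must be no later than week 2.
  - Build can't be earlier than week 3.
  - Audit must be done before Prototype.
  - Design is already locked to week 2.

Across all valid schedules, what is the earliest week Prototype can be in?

week 2

Precedence pushes Prototype to at least week 2.
Prototype at week 2 is achievable: Deploy -> week 3, Design -> week 2, Prototype -> week 2, Build -> week 3, Audit -> week 1.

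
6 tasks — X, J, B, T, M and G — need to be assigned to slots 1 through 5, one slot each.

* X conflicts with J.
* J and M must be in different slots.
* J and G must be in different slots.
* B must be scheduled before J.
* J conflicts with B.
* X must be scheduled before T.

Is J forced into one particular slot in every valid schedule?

No

J can be 2 (e.g. J=2; B=1; G=1; X=1; T=2; M=1) or 3 (e.g. J -> 3, B -> 1, X -> 1, G -> 1, M -> 1, T -> 2).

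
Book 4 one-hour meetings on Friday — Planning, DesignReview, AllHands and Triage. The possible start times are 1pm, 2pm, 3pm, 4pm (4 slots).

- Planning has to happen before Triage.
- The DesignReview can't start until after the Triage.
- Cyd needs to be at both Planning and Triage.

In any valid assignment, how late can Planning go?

2pm

Downstream work caps Planning at 2pm.
Planning at 2pm is achievable: DesignReview in 4pm; Planning in 2pm; Triage in 3pm; AllHands in 1pm.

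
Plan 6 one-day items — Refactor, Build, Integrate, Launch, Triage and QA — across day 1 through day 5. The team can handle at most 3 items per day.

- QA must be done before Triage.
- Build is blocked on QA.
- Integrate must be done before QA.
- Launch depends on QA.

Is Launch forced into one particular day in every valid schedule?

Launch can be day 3 (e.g. Launch -> day 3; Integrate -> day 1; Triage -> day 3; QA -> day 2; Build -> day 3; Refactor -> day 1) or day 4 (e.g. Integrate=day 1; Triage=day 3; Refactor=day 1; Build=day 3; Launch=day 4; QA=day 2).

No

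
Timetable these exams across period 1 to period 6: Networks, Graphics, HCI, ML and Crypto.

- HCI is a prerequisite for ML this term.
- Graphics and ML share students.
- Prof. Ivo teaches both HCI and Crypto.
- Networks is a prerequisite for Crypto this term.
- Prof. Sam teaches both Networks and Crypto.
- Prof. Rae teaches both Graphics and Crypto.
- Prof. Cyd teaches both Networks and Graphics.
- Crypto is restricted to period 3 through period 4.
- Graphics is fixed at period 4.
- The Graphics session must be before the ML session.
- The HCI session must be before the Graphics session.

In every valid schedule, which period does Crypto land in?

period 3

Crypto's window is period 3–period 4.
Graphics is fixed at period 4, and Crypto can't share a period with Graphics.
So Crypto must be period 3.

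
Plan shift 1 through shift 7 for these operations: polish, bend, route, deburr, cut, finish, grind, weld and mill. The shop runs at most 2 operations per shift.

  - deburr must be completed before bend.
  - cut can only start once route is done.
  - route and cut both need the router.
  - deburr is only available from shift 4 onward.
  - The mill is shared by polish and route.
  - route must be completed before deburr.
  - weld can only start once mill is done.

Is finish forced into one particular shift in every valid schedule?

finish can be shift 1 (e.g. route in shift 1, polish in shift 3, deburr in shift 4, grind in shift 4, mill in shift 2, cut in shift 2, weld in shift 3, finish in shift 1, bend in shift 5) or shift 2 (e.g. mill -> shift 1; weld -> shift 3; cut -> shift 2; polish -> shift 3; deburr -> shift 4; grind -> shift 4; route -> shift 1; bend -> shift 5; finish -> shift 2).

No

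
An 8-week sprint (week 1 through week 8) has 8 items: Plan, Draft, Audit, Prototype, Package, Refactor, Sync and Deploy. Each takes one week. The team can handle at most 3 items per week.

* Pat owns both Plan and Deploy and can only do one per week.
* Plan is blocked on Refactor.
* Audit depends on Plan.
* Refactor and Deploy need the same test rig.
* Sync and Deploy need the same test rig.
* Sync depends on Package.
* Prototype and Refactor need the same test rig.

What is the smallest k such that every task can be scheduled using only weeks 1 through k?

The precedence chain requires at least 3 distinct weeks.
With at most 3 per week and 8 tasks, at least 3 weeks are needed.
3 works (last occupied week: week 3): for example Draft in week 1, Package in week 1, Audit in week 3, Deploy in week 3, Sync in week 2, Refactor in week 1, Prototype in week 2, Plan in week 2.

3 weeks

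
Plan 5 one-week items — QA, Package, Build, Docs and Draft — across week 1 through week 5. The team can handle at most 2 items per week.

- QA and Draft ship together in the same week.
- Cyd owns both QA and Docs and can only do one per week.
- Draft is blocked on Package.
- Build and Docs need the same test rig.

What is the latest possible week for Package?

week 4

Downstream work caps Package at week 4.
Package at week 4 is achievable: Package=week 4, Build=week 1, Docs=week 2, QA=week 5, Draft=week 5.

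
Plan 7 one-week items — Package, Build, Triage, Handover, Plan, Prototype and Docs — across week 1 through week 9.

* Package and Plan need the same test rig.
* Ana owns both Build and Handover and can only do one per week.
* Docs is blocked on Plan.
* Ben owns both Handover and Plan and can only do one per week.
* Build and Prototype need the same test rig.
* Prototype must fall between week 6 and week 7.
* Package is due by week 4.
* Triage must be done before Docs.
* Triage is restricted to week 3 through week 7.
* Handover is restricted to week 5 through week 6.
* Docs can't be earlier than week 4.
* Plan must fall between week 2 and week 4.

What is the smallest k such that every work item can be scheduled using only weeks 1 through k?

6

The precedence chain requires at least 2 distinct weeks.
Prototype can't be placed before week 6, so the schedule must run through at least week 6.
6 works (last occupied week: week 6): for example Build in week 1, Prototype in week 6, Docs in week 4, Handover in week 5, Triage in week 3, Package in week 1, Plan in week 2.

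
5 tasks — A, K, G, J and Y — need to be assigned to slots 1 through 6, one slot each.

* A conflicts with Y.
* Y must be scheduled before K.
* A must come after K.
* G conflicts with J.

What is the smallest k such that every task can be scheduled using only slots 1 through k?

3

The precedence chain requires at least 3 distinct slots.
3 works (last occupied slot: 3): for example Y=1, J=2, K=2, G=1, A=3.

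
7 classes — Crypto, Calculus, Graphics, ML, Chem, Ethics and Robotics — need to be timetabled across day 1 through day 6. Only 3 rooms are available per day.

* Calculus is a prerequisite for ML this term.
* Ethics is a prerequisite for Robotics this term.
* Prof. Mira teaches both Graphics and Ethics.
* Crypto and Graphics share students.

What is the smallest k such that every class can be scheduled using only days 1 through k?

3 days

The precedence chain requires at least 2 distinct days.
With at most 3 per day and 7 classes, at least 3 days are needed.
3 works (last occupied day: day 3): for example Crypto in day 1, Calculus in day 1, Chem in day 3, Graphics in day 2, Robotics in day 2, Ethics in day 1, ML in day 2.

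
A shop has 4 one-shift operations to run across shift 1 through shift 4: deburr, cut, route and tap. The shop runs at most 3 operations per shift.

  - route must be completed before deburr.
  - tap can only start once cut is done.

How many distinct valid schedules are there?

36

Splitting on deburr: it can be shift 2 (6), shift 3 (12), shift 4 (18). Listing each branch's schedules as (cut, route, tap) by shift number:
deburr=shift 2: (1,1,2) (1,1,3) (1,1,4) (2,1,3) (2,1,4) (3,1,4) — 6.
deburr=shift 3: (1,1,2) (1,1,3) (1,1,4) (1,2,2) (1,2,3) (1,2,4) (2,1,3) (2,1,4) (2,2,3) (2,2,4) (3,1,4) (3,2,4) — 12.
deburr=shift 4: (1,1,2) (1,1,3) (1,1,4) (1,2,2) (1,2,3) (1,2,4) (1,3,2) (1,3,3) (1,3,4) (2,1,3) (2,1,4) (2,2,3) (2,2,4) (2,3,3) (2,3,4) (3,1,4) (3,2,4) (3,3,4) — 18.
Summing: 6 + 12 + 18 = 36.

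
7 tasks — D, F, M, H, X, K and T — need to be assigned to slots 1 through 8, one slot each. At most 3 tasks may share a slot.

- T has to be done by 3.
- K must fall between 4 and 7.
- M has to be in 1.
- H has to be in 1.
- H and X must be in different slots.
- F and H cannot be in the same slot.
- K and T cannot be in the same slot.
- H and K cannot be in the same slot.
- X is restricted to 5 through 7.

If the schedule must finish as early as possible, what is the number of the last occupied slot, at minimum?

slot 5

With at most 3 per slot and 7 tasks, at least 3 slots are needed.
X can't be placed before 5, so the schedule must run through at least slot 5.
5 works (last occupied slot: 5): for example M -> 1, D -> 2, K -> 4, T -> 1, H -> 1, X -> 5, F -> 2.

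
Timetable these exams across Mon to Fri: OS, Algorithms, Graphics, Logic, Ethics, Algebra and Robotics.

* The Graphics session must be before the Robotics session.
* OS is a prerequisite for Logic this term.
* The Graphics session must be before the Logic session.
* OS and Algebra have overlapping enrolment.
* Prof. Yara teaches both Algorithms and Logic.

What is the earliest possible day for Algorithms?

Mon

Algorithms at Mon is achievable: OS in Mon; Logic in Tue; Ethics in Mon; Algorithms in Mon; Graphics in Mon; Algebra in Tue; Robotics in Tue.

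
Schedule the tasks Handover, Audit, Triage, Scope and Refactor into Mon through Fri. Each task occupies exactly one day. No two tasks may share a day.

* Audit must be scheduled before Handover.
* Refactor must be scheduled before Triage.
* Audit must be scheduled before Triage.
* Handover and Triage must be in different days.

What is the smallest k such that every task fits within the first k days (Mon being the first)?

The precedence chain requires at least 2 distinct days.
With at most 1 per day and 5 tasks, at least 5 days are needed.
5 works (last occupied day: Fri): for example Scope=Fri, Audit=Mon, Handover=Thu, Refactor=Tue, Triage=Wed.

5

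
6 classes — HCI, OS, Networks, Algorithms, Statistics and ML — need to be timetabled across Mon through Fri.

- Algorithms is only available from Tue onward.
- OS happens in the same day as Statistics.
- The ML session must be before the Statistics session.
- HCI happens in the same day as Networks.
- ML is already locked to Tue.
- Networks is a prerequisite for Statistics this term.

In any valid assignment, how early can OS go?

Wed

OS must be in the same day as Statistics, which can't be before Wed, so OS is at least Wed.
OS at Wed is achievable: HCI in Mon, Networks in Mon, ML in Tue, OS in Wed, Statistics in Wed, Algorithms in Tue.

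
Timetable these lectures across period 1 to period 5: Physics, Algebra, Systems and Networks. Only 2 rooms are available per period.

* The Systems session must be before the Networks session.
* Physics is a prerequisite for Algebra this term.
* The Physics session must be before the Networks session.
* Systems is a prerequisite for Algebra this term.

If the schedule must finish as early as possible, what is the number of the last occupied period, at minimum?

The precedence chain requires at least 2 distinct periods.
With at most 2 per period and 4 lectures, at least 2 periods are needed.
2 works (last occupied period: period 2): for example Systems=period 1; Physics=period 1; Algebra=period 2; Networks=period 2.

2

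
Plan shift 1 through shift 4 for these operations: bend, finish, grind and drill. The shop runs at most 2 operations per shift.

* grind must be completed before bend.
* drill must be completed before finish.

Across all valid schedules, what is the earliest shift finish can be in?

shift 2

Precedence pushes finish to at least shift 2.
finish at shift 2 is achievable: finish -> shift 2; bend -> shift 2; drill -> shift 1; grind -> shift 1.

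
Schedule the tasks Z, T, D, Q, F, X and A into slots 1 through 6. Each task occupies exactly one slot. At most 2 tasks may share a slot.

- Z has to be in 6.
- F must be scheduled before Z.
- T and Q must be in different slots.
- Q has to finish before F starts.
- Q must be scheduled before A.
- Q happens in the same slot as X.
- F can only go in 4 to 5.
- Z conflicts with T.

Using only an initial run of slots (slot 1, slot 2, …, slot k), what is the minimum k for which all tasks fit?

6 slots

The precedence chain requires at least 3 distinct slots.
With at most 2 per slot and 7 tasks, at least 4 slots are needed.
Z can't be placed before 6, so the schedule must run through at least slot 6.
6 works (last occupied slot: 6): for example Q -> 1, Z -> 6, D -> 3, T -> 2, F -> 4, X -> 1, A -> 2.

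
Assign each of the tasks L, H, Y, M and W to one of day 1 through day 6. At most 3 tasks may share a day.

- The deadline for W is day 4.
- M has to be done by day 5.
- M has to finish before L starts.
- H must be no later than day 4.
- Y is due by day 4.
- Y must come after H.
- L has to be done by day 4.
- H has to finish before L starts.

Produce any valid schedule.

L=day 2, H=day 1, M=day 1, Y=day 2, W=day 1

Checking: H(day 1) before Y(day 2); H(day 1) before L(day 2); M(day 1) before L(day 2); L=day 2 in [day 1,day 4]; W=day 1 in [day 1,day 4]; H=day 1 in [day 1,day 4]; M=day 1 in [day 1,day 5]; Y=day 2 in [day 1,day 4]; max 3 per day (cap 3).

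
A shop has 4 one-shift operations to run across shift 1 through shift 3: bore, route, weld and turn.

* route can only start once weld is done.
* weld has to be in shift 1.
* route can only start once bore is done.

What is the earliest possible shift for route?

Precedence pushes route to at least shift 2.
route at shift 2 is achievable: bore in shift 1; route in shift 2; weld in shift 1; turn in shift 1.

shift 2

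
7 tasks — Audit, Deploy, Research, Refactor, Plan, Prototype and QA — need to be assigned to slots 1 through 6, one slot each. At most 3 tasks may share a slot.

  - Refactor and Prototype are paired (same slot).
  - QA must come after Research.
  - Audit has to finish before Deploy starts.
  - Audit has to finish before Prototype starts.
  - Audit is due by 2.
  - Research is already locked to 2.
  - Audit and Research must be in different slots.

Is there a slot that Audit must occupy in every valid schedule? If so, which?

1

Audit's window is 1–2.
Research is fixed at 2, and Audit can't share a slot with Research.
So Audit must be 1.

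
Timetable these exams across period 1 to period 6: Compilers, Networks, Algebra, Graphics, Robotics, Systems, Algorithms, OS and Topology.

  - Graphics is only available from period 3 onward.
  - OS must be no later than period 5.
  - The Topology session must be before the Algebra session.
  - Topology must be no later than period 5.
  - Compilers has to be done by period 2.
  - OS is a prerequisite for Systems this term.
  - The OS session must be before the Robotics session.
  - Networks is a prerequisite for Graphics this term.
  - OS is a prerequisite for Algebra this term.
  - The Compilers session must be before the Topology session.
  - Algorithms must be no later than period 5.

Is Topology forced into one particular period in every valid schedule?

Topology can be period 2 (e.g. Algebra=period 3, Graphics=period 3, Systems=period 2, Networks=period 1, Compilers=period 1, OS=period 1, Robotics=period 2, Topology=period 2, Algorithms=period 1) or period 3 (e.g. OS=period 1; Algorithms=period 1; Robotics=period 2; Algebra=period 4; Systems=period 2; Topology=period 3; Networks=period 1; Graphics=period 3; Compilers=period 1).

No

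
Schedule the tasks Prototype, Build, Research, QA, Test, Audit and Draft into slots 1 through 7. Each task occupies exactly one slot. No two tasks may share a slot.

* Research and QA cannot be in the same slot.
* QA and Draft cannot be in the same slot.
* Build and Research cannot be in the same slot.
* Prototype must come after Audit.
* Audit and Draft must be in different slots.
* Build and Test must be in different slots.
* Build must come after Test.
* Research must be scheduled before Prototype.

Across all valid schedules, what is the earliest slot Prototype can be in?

3

Precedence pushes Prototype to at least 2.
Prototype at 3 is achievable: QA=6, Audit=2, Draft=7, Prototype=3, Research=1, Build=5, Test=4.
Nothing earlier works — the conflict and capacity constraints rule out every slot before 3.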